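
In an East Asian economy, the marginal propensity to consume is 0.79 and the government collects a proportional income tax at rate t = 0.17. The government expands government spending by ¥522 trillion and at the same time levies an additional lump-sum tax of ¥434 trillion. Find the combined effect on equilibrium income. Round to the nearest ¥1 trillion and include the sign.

Expenditure multiplier = 1/(1 − c(1−t)) = 1/(1 − 0.79×0.83) = 1/0.3443 ≈ 2.904.
ΔG contributes k·ΔG = (+¥522 trillion) / 0.3443 ≈ +¥1,516.1 trillion.
ΔT of +¥434 trillion changes first-round spending by −c·ΔT = −¥342.86 trillion, contributing k·(−c·ΔT) = (−¥342.86 trillion) / 0.3443 ≈ −¥995.8 trillion.
Net ΔY = k(ΔG − c·ΔT) = (+¥179.14 trillion) / 0.3443 ≈ +¥520 trillion.

+¥520 trillion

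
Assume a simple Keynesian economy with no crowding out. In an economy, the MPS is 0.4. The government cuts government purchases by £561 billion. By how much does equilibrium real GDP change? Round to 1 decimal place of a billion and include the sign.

−£1,402.5 billion

MPC = 1 − MPS = 1 − 0.4 = 0.6.
Spending multiplier = 1/(1 − MPC) = 1/(1 − 0.6) = 1/0.4 = 2.5.
ΔY = k × ΔG = (−£561 billion) / 0.4 = −£1,402.5 billion.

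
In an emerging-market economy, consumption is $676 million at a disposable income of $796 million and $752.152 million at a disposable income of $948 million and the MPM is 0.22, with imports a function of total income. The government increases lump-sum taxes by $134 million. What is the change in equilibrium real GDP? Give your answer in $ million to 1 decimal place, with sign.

MPC = ΔC/ΔYd = (752.152 − 676)/(948 − 796) = 76.152/152 = 0.501.
A lump-sum tax change of +$134 million shifts disposable income by −$134 million; first-round consumption changes by −c × ΔT = −0.501 × (+$134 million) = −$67.134 million.
Expenditure multiplier = 1/(1 − c + m) = 1/(1 − 0.501 + 0.22) = 1/0.719 ≈ 1.391.
The tax multiplier is −c × k ≈ −0.697, so ΔY = k × (−c·ΔT) = (−$67.134 million) / 0.719 ≈ −$93.4 million.

−$93.4 million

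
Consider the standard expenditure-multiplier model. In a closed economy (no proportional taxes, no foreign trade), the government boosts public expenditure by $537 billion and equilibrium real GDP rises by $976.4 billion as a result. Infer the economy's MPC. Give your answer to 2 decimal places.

Implied spending multiplier k = ΔY/ΔG = 976.4/537 ≈ 1.8182.
Since k = 1/(1 − MPC), MPC = 1 − 1/k = 1 − ΔG/ΔY = 1 − 537/976.4 ≈ 0.45.

0.45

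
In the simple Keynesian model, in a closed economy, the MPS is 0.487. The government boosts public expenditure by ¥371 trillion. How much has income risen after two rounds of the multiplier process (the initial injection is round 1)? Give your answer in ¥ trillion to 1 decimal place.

¥561.3 trillion

MPC = 1 − MPS = 1 − 0.487 = 0.513.
Round 1 adds ΔG = ¥371 trillion; each later round is MPC = 0.513 times the previous.
After 2 rounds: 371 + 190.323 = ΔG·(1 − c^2)/(1 − c) = 371 × (1 − 0.263169)/0.487 ≈ ¥561.3 trillion.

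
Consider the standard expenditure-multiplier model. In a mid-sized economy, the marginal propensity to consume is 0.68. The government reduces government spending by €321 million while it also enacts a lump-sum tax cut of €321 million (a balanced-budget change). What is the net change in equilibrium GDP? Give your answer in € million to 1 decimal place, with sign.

Expenditure multiplier = 1/(1 − MPC) = 1/(1 − 0.68) = 1/0.32 = 3.125.
ΔG contributes k·ΔG = (−€321 million) / 0.32 ≈ −€1,003.1 million.
ΔT of −€321 million changes first-round spending by −c·ΔT = +€218.28 million, contributing k·(−c·ΔT) = (+€218.28 million) / 0.32 ≈ +€682.1 million.
With ΔG = ΔT and no other leakages, the balanced-budget multiplier is 1, so ΔY = ΔG = −€321 million.

−€321.0 million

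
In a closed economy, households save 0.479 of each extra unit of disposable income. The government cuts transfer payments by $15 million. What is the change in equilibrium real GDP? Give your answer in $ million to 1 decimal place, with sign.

−$16.3 million

MPC = 1 − MPS = 1 − 0.479 = 0.521.
The transfer change shifts disposable income by −$15 million, so first-round consumption changes by c·ΔTR = 0.521 × (−$15 million) = −$7.815 million.
Expenditure multiplier = 1/(1 − MPC) = 1/(1 − 0.521) = 1/0.479 ≈ 2.088.
The transfer multiplier is c × k ≈ 1.088, so ΔY = k × (c·ΔTR) = (−$7.815 million) / 0.479 ≈ −$16.3 million.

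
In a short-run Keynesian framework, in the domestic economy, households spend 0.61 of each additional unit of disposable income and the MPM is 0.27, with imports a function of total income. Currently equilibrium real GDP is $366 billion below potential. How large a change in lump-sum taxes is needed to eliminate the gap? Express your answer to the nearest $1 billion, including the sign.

Spending multiplier = 1/(1 − c + m) = 1/(1 − 0.61 + 0.27) = 1/0.66 ≈ 1.515.
Tax multiplier = −c·k = −0.61/0.66 ≈ −0.924. Need ΔY = +$366 billion, so ΔT = ΔY/(−c·k) = −(+$366 billion) × 0.66 / 0.61 = −$396 billion.
The government should cut lump-sum taxes by $396 billion.

−$396 billion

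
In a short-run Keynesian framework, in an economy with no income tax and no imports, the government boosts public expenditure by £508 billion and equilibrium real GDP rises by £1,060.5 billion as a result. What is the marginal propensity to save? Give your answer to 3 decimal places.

0.479

Implied spending multiplier k = ΔY/ΔG = 1,060.5/508 ≈ 2.0876.
Since k = 1/(1 − MPC), MPC = 1 − 1/k = 1 − ΔG/ΔY = 1 − 508/1,060.5 ≈ 0.521.
MPS = 1 − MPC = 0.479.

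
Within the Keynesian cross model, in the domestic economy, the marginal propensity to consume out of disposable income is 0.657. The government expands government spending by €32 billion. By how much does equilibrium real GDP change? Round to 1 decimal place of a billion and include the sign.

+€93.3 billion

Expenditure multiplier = 1/(1 − MPC) = 1/(1 − 0.657) = 1/0.343 ≈ 2.915.
ΔY = k × ΔG = (+€32 billion) / 0.343 ≈ +€93.3 billion.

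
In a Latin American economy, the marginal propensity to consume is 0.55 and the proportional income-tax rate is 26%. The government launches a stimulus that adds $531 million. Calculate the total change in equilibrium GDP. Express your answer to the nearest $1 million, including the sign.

Government-spending multiplier = 1/(1 − c(1−t)) = 1/(1 − 0.55×0.74) = 1/0.593 ≈ 1.686.
ΔY = k × ΔG = (+$531 million) / 0.593 ≈ +$895 million.

+$895 million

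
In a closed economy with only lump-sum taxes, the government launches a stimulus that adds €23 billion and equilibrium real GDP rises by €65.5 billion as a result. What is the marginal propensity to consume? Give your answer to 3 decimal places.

0.649

Implied spending multiplier k = ΔY/ΔG = 65.5/23 ≈ 2.8478.
Since k = 1/(1 − MPC), MPC = 1 − 1/k = 1 − ΔG/ΔY = 1 − 23/65.5 ≈ 0.649.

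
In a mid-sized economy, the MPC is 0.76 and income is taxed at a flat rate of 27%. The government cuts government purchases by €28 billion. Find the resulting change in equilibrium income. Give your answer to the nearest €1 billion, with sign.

Expenditure multiplier = 1/(1 − c(1−t)) = 1/(1 − 0.76×0.73) = 1/0.4452 ≈ 2.246.
ΔY = k × ΔG = (−€28 billion) / 0.4452 ≈ −€63 billion.

−€63 billion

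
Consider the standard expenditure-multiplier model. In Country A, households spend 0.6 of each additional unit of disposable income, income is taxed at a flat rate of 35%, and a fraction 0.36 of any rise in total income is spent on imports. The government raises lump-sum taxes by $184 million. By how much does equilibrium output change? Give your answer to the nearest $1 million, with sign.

A lump-sum tax change of +$184 million shifts disposable income by −$184 million; first-round consumption changes by −c × ΔT = −0.6 × (+$184 million) = −$110.4 million.
Expenditure multiplier = 1/(1 − c(1−t) + m) = 1/(1 − 0.6×0.65 + 0.36) = 1/0.97 ≈ 1.031.
The tax multiplier is −c × k ≈ −0.619, so ΔY = k × (−c·ΔT) = (−$110.4 million) / 0.97 ≈ −$114 million.

−$114 million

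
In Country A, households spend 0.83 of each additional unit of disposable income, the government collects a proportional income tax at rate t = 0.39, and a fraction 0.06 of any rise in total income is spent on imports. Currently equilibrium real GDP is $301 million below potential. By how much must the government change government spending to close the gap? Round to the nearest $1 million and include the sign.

Spending multiplier = 1/(1 − c(1−t) + m) = 1/(1 − 0.83×0.61 + 0.06) = 1/0.5537 ≈ 1.806.
Need ΔY = +$301 million, so ΔG = ΔY/k = (+$301 million) × 0.5537 ≈ +$167 million.
The government should increase government spending by $167 million.

+$167 million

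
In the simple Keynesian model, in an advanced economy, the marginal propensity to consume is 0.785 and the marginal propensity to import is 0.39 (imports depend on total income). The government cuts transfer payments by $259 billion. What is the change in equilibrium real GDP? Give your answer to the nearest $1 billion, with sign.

−$336 billion

The transfer change shifts disposable income by −$259 billion, so first-round consumption changes by c·ΔTR = 0.785 × (−$259 billion) = −$203.315 billion.
Expenditure multiplier = 1/(1 − c + m) = 1/(1 − 0.785 + 0.39) = 1/0.605 ≈ 1.653.
The transfer multiplier is c × k ≈ 1.298, so ΔY = k × (c·ΔTR) = (−$203.315 billion) / 0.605 ≈ −$336 billion.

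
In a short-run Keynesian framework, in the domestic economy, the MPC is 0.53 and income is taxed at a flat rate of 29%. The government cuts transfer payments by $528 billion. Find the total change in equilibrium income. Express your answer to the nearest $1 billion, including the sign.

The transfer change shifts disposable income by −$528 billion, so first-round consumption changes by c·ΔTR = 0.53 × (−$528 billion) = −$279.84 billion.
Expenditure multiplier = 1/(1 − c(1−t)) = 1/(1 − 0.53×0.71) = 1/0.6237 ≈ 1.603.
The transfer multiplier is c × k ≈ 0.85, so ΔY = k × (c·ΔTR) = (−$279.84 billion) / 0.6237 ≈ −$449 billion.

−$449 billion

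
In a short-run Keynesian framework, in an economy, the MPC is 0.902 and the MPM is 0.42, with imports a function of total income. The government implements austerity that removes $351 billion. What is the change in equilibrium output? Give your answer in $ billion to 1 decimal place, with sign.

−$677.6 billion

Government-spending multiplier = 1/(1 − c + m) = 1/(1 − 0.902 + 0.42) = 1/0.518 ≈ 1.931.
ΔY = k × ΔG = (−$351 billion) / 0.518 ≈ −$677.6 billion.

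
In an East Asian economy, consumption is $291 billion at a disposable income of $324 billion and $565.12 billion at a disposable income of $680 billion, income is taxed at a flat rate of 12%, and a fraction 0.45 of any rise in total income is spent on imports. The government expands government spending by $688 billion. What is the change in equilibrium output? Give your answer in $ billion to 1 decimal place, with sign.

+$890.7 billion

MPC = ΔC/ΔYd = (565.12 − 291)/(680 − 324) = 274.12/356 = 0.77.
Spending multiplier = 1/(1 − c(1−t) + m) = 1/(1 − 0.77×0.88 + 0.45) = 1/0.7724 ≈ 1.295.
ΔY = k × ΔG = (+$688 billion) / 0.7724 ≈ +$890.7 billion.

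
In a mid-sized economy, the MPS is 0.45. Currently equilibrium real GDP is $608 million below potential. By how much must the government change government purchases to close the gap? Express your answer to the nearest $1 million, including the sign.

+$274 million

MPC = 1 − MPS = 1 − 0.45 = 0.55.
Spending multiplier = 1/(1 − MPC) = 1/(1 − 0.55) = 1/0.45 ≈ 2.222.
Need ΔY = +$608 million, so ΔG = ΔY/k = (+$608 million) × 0.45 ≈ +$274 million.
The government should increase government purchases by $274 million.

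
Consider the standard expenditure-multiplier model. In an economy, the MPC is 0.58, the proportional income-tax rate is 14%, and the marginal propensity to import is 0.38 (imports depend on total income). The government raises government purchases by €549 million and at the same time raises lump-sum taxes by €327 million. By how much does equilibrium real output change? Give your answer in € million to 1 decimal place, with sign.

Expenditure multiplier = 1/(1 − c(1−t) + m) = 1/(1 − 0.58×0.86 + 0.38) = 1/0.8812 ≈ 1.135.
ΔG contributes k·ΔG = (+€549 million) / 0.8812 ≈ +€623 million.
ΔT of +€327 million changes first-round spending by −c·ΔT = −€189.66 million, contributing k·(−c·ΔT) = (−€189.66 million) / 0.8812 ≈ −€215.2 million.
Net ΔY = k(ΔG − c·ΔT) = (+€359.34 million) / 0.8812 ≈ +€407.8 million.

+€407.8 million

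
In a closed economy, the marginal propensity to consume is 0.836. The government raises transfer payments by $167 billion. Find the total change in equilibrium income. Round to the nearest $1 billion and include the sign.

+$851 billion

The transfer change shifts disposable income by +$167 billion, so first-round consumption changes by c·ΔTR = 0.836 × (+$167 billion) = +$139.612 billion.
Expenditure multiplier = 1/(1 − MPC) = 1/(1 − 0.836) = 1/0.164 ≈ 6.098.
The transfer multiplier is c × k ≈ 5.098, so ΔY = k × (c·ΔTR) = (+$139.612 billion) / 0.164 ≈ +$851 billion.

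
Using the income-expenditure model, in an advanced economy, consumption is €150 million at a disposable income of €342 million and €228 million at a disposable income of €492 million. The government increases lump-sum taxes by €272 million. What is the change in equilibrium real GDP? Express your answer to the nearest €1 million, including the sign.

MPC = ΔC/ΔYd = (228 − 150)/(492 − 342) = 78/150 = 0.52.
A lump-sum tax change of +€272 million shifts disposable income by −€272 million; first-round consumption changes by −c × ΔT = −0.52 × (+€272 million) = −€141.44 million.
Expenditure multiplier = 1/(1 − MPC) = 1/(1 − 0.52) = 1/0.48 ≈ 2.083.
The tax multiplier is −c × k ≈ −1.083, so ΔY = k × (−c·ΔT) = (−€141.44 million) / 0.48 ≈ −€295 million.

−€295 million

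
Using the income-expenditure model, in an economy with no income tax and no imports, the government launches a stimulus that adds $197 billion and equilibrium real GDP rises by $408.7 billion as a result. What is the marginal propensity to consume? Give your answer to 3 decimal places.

0.518

Implied spending multiplier k = ΔY/ΔG = 408.7/197 ≈ 2.0746.
Since k = 1/(1 − MPC), MPC = 1 − 1/k = 1 − ΔG/ΔY = 1 − 197/408.7 ≈ 0.518.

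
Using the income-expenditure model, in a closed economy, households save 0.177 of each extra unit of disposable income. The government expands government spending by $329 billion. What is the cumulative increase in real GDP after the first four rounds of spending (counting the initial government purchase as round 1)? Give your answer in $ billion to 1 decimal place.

$1,006.0 billion

MPC = 1 − MPS = 1 − 0.177 = 0.823.
Round 1 adds ΔG = $329 billion; each later round is MPC = 0.823 times the previous.
After 4 rounds: 329 + 270.767 + 222.841241 + 183.398341343 = ΔG·(1 − c^4)/(1 − c) = 329 × (1 − 0.458774574241)/0.177 ≈ $1,006 billion.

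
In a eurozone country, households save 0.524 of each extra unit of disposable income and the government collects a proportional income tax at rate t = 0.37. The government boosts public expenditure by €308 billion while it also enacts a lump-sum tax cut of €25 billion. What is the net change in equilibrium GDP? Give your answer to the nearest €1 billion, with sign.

MPC = 1 − MPS = 1 − 0.524 = 0.476.
Expenditure multiplier = 1/(1 − c(1−t)) = 1/(1 − 0.476×0.63) = 1/0.70012 ≈ 1.428.
ΔG contributes k·ΔG = (+€308 billion) / 0.70012 ≈ +€439.9 billion.
ΔT of −€25 billion changes first-round spending by −c·ΔT = +€11.9 billion, contributing k·(−c·ΔT) = (+€11.9 billion) / 0.70012 ≈ +€17 billion.
Net ΔY = k(ΔG − c·ΔT) = (+€319.9 billion) / 0.70012 ≈ +€457 billion.

+€457 billion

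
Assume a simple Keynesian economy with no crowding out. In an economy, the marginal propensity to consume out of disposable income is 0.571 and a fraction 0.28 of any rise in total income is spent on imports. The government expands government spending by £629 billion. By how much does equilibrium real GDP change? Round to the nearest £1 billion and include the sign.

+£887 billion

Spending multiplier = 1/(1 − c + m) = 1/(1 − 0.571 + 0.28) = 1/0.709 ≈ 1.41.
ΔY = k × ΔG = (+£629 billion) / 0.709 ≈ +£887 billion.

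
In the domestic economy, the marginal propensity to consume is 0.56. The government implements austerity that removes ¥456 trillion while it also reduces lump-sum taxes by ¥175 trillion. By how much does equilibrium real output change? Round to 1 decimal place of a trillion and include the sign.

Expenditure multiplier = 1/(1 − MPC) = 1/(1 − 0.56) = 1/0.44 ≈ 2.273.
ΔG contributes k·ΔG = (−¥456 trillion) / 0.44 ≈ −¥1,036.4 trillion.
ΔT of −¥175 trillion changes first-round spending by −c·ΔT = +¥98 trillion, contributing k·(−c·ΔT) = (+¥98 trillion) / 0.44 ≈ +¥222.7 trillion.
Net ΔY = k(ΔG − c·ΔT) = (−¥358 trillion) / 0.44 ≈ −¥813.6 trillion.

−¥813.6 trillion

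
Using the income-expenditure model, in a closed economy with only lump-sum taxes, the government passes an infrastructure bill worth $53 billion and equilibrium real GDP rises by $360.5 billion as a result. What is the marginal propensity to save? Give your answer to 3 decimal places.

0.147

Implied spending multiplier k = ΔY/ΔG = 360.5/53 ≈ 6.8019.
Since k = 1/(1 − MPC), MPC = 1 − 1/k = 1 − ΔG/ΔY = 1 − 53/360.5 ≈ 0.853.
MPS = 1 − MPC = 0.147.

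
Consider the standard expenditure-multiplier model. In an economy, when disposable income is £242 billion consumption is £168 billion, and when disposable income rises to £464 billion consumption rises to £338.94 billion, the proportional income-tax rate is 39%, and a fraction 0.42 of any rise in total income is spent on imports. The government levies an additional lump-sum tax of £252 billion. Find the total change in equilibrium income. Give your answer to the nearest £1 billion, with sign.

MPC = ΔC/ΔYd = (338.94 − 168)/(464 − 242) = 170.94/222 = 0.77.
A lump-sum tax change of +£252 billion shifts disposable income by −£252 billion; first-round consumption changes by −c × ΔT = −0.77 × (+£252 billion) = −£194.04 billion.
Expenditure multiplier = 1/(1 − c(1−t) + m) = 1/(1 − 0.77×0.61 + 0.42) = 1/0.9503 ≈ 1.052.
The tax multiplier is −c × k ≈ −0.81, so ΔY = k × (−c·ΔT) = (−£194.04 billion) / 0.9503 ≈ −£204 billion.

−£204 billion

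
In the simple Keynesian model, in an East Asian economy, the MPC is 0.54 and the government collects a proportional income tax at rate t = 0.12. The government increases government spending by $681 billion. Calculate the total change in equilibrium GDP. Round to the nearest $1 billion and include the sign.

+$1,298 billion

Expenditure multiplier = 1/(1 − c(1−t)) = 1/(1 − 0.54×0.88) = 1/0.5248 ≈ 1.905.
ΔY = k × ΔG = (+$681 billion) / 0.5248 ≈ +$1,298 billion.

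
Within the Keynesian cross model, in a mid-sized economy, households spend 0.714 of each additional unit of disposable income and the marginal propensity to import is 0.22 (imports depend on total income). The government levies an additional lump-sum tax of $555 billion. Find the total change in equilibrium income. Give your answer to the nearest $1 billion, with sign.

A lump-sum tax change of +$555 billion shifts disposable income by −$555 billion; first-round consumption changes by −c × ΔT = −0.714 × (+$555 billion) = −$396.27 billion.
Expenditure multiplier = 1/(1 − c + m) = 1/(1 − 0.714 + 0.22) = 1/0.506 ≈ 1.976.
The tax multiplier is −c × k ≈ −1.411, so ΔY = k × (−c·ΔT) = (−$396.27 billion) / 0.506 ≈ −$783 billion.

−$783 billion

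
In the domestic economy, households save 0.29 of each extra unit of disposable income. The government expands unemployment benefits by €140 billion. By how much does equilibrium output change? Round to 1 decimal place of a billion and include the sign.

+€342.8 billion

MPC = 1 − MPS = 1 − 0.29 = 0.71.
The transfer change shifts disposable income by +€140 billion, so first-round consumption changes by c·ΔTR = 0.71 × (+€140 billion) = +€99.4 billion.
Expenditure multiplier = 1/(1 − MPC) = 1/(1 − 0.71) = 1/0.29 ≈ 3.448.
The transfer multiplier is c × k ≈ 2.448, so ΔY = k × (c·ΔTR) = (+€99.4 billion) / 0.29 ≈ +€342.8 billion.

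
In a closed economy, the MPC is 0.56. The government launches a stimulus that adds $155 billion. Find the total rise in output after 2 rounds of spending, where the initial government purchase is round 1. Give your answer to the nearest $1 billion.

Round 1 adds ΔG = $155 billion; each later round is MPC = 0.56 times the previous.
After 2 rounds: 155 + 86.8 = ΔG·(1 − c^2)/(1 − c) = 155 × (1 − 0.3136)/0.44 ≈ $242 billion.

$242 billion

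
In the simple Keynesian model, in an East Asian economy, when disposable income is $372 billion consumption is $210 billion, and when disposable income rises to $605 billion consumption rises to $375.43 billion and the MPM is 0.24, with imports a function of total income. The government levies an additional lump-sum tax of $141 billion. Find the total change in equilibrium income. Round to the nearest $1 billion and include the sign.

MPC = ΔC/ΔYd = (375.43 − 210)/(605 − 372) = 165.43/233 = 0.71.
A lump-sum tax change of +$141 billion shifts disposable income by −$141 billion; first-round consumption changes by −c × ΔT = −0.71 × (+$141 billion) = −$100.11 billion.
Expenditure multiplier = 1/(1 − c + m) = 1/(1 − 0.71 + 0.24) = 1/0.53 ≈ 1.887.
The tax multiplier is −c × k ≈ −1.34, so ΔY = k × (−c·ΔT) = (−$100.11 billion) / 0.53 ≈ −$189 billion.

−$189 billion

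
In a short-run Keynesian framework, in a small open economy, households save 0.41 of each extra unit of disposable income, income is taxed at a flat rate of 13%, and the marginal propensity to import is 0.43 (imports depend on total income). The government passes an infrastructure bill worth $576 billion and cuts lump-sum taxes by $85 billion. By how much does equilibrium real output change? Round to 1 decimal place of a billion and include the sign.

MPC = 1 − MPS = 1 − 0.41 = 0.59.
Expenditure multiplier = 1/(1 − c(1−t) + m) = 1/(1 − 0.59×0.87 + 0.43) = 1/0.9167 ≈ 1.091.
ΔG contributes k·ΔG = (+$576 billion) / 0.9167 ≈ +$628.3 billion.
ΔT of −$85 billion changes first-round spending by −c·ΔT = +$50.15 billion, contributing k·(−c·ΔT) = (+$50.15 billion) / 0.9167 ≈ +$54.7 billion.
Net ΔY = k(ΔG − c·ΔT) = (+$626.15 billion) / 0.9167 ≈ +$683 billion.

+$683.0 billion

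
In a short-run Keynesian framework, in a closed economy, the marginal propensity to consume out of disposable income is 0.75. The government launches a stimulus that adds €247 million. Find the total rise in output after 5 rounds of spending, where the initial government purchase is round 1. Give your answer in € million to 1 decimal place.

Round 1 adds ΔG = €247 million; each later round is MPC = 0.75 times the previous.
After 5 rounds: 247 + 185.25 + 138.9375 + 104.203125 + 78.15234375 = ΔG·(1 − c^5)/(1 − c) = 247 × (1 − 0.2373046875)/0.25 ≈ €753.5 million.

€753.5 million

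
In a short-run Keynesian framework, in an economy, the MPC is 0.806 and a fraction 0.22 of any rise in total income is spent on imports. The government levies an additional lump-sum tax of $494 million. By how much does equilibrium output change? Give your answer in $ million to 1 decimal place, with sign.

−$961.7 million

A lump-sum tax change of +$494 million shifts disposable income by −$494 million; first-round consumption changes by −c × ΔT = −0.806 × (+$494 million) = −$398.164 million.
Expenditure multiplier = 1/(1 − c + m) = 1/(1 − 0.806 + 0.22) = 1/0.414 ≈ 2.415.
The tax multiplier is −c × k ≈ −1.947, so ΔY = k × (−c·ΔT) = (−$398.164 million) / 0.414 ≈ −$961.7 million.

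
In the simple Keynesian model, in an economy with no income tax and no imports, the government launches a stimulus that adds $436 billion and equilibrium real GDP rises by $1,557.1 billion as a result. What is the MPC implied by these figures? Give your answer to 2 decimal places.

Implied spending multiplier k = ΔY/ΔG = 1,557.1/436 ≈ 3.5713.
Since k = 1/(1 − MPC), MPC = 1 − 1/k = 1 − ΔG/ΔY = 1 − 436/1,557.1 ≈ 0.72.

0.72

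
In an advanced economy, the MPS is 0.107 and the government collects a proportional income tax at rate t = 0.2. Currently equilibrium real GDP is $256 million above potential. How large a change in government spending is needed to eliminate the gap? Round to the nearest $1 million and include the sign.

MPC = 1 − MPS = 1 − 0.107 = 0.893.
Spending multiplier = 1/(1 − c(1−t)) = 1/(1 − 0.893×0.8) = 1/0.2856 ≈ 3.501.
Need ΔY = −$256 million, so ΔG = ΔY/k = (−$256 million) × 0.2856 ≈ −$73 million.
The government should cut government spending by $73 million.

−$73 million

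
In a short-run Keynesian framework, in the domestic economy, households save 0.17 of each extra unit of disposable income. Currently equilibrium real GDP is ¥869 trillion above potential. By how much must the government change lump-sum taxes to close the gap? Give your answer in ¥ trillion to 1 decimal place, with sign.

MPC = 1 − MPS = 1 − 0.17 = 0.83.
Spending multiplier = 1/(1 − MPC) = 1/(1 − 0.83) = 1/0.17 ≈ 5.882.
Tax multiplier = −c·k = −0.83/0.17 ≈ −4.882. Need ΔY = −¥869 trillion, so ΔT = ΔY/(−c·k) = −(−¥869 trillion) × 0.17 / 0.83 ≈ +¥178 trillion.
The government should raise lump-sum taxes by ¥178 trillion.

+¥178.0 trillion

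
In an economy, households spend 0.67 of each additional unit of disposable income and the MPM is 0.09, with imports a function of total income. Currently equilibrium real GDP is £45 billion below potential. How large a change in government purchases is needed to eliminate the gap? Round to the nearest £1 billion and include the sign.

+£19 billion

Spending multiplier = 1/(1 − c + m) = 1/(1 − 0.67 + 0.09) = 1/0.42 ≈ 2.381.
Need ΔY = +£45 billion, so ΔG = ΔY/k = (+£45 billion) × 0.42 ≈ +£19 billion.
The government should increase government purchases by £19 billion.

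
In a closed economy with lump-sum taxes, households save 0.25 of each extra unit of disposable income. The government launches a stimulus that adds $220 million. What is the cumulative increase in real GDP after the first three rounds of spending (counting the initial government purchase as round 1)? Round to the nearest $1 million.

$509 million

MPC = 1 − MPS = 1 − 0.25 = 0.75.
Round 1 adds ΔG = $220 million; each later round is MPC = 0.75 times the previous.
After 3 rounds: 220 + 165 + 123.75 = ΔG·(1 − c^3)/(1 − c) = 220 × (1 − 0.421875)/0.25 ≈ $509 million.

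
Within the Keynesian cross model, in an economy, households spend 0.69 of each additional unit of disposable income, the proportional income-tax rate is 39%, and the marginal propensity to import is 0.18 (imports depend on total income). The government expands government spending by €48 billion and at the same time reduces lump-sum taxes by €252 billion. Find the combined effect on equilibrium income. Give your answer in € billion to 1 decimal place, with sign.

Expenditure multiplier = 1/(1 − c(1−t) + m) = 1/(1 − 0.69×0.61 + 0.18) = 1/0.7591 ≈ 1.317.
ΔG contributes k·ΔG = (+€48 billion) / 0.7591 ≈ +€63.2 billion.
ΔT of −€252 billion changes first-round spending by −c·ΔT = +€173.88 billion, contributing k·(−c·ΔT) = (+€173.88 billion) / 0.7591 ≈ +€229.1 billion.
Net ΔY = k(ΔG − c·ΔT) = (+€221.88 billion) / 0.7591 ≈ +€292.3 billion.

+€292.3 billion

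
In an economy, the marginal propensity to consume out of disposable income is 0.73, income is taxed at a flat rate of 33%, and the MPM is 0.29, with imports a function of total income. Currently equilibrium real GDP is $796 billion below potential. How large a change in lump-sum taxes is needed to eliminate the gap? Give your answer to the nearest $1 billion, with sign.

Spending multiplier = 1/(1 − c(1−t) + m) = 1/(1 − 0.73×0.67 + 0.29) = 1/0.8009 ≈ 1.249.
Tax multiplier = −c·k = −0.73/0.8009 ≈ −0.911. Need ΔY = +$796 billion, so ΔT = ΔY/(−c·k) = −(+$796 billion) × 0.8009 / 0.73 ≈ −$873 billion.
The government should cut lump-sum taxes by $873 billion.

−$873 billion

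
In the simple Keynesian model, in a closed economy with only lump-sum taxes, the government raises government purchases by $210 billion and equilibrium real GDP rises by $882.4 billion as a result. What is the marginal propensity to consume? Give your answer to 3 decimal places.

Implied spending multiplier k = ΔY/ΔG = 882.4/210 ≈ 4.2019.
Since k = 1/(1 − MPC), MPC = 1 − 1/k = 1 − ΔG/ΔY = 1 − 210/882.4 ≈ 0.762.

0.762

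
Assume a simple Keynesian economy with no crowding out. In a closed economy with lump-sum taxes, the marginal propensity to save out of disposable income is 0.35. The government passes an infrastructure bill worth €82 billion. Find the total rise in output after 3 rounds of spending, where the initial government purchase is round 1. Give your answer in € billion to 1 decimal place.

€169.9 billion

MPC = 1 − MPS = 1 − 0.35 = 0.65.
Round 1 adds ΔG = €82 billion; each later round is MPC = 0.65 times the previous.
After 3 rounds: 82 + 53.3 + 34.645 = ΔG·(1 − c^3)/(1 − c) = 82 × (1 − 0.274625)/0.35 ≈ €169.9 billion.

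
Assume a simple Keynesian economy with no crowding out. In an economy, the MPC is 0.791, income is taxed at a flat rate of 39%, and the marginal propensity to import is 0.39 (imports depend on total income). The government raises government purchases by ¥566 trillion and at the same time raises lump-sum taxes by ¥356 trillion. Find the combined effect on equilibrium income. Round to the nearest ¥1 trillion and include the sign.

Expenditure multiplier = 1/(1 − c(1−t) + m) = 1/(1 − 0.791×0.61 + 0.39) = 1/0.90749 ≈ 1.102.
ΔG contributes k·ΔG = (+¥566 trillion) / 0.90749 ≈ +¥623.7 trillion.
ΔT of +¥356 trillion changes first-round spending by −c·ΔT = −¥281.596 trillion, contributing k·(−c·ΔT) = (−¥281.596 trillion) / 0.90749 ≈ −¥310.3 trillion.
Net ΔY = k(ΔG − c·ΔT) = (+¥284.404 trillion) / 0.90749 ≈ +¥313 trillion.

+¥313 trillion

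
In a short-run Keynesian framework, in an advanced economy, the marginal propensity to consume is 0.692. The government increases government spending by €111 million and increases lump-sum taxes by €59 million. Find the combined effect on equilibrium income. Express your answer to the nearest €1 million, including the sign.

+€228 million

Expenditure multiplier = 1/(1 − MPC) = 1/(1 − 0.692) = 1/0.308 ≈ 3.247.
ΔG contributes k·ΔG = (+€111 million) / 0.308 ≈ +€360.4 million.
ΔT of +€59 million changes first-round spending by −c·ΔT = −€40.828 million, contributing k·(−c·ΔT) = (−€40.828 million) / 0.308 ≈ −€132.6 million.
Net ΔY = k(ΔG − c·ΔT) = (+€70.172 million) / 0.308 ≈ +€228 million.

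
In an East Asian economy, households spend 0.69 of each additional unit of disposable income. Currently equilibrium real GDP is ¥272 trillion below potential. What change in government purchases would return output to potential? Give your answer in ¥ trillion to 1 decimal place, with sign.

+¥84.3 trillion

Spending multiplier = 1/(1 − MPC) = 1/(1 − 0.69) = 1/0.31 ≈ 3.226.
Need ΔY = +¥272 trillion, so ΔG = ΔY/k = (+¥272 trillion) × 0.31 ≈ +¥84.3 trillion.
The government should increase government purchases by ¥84.3 trillion.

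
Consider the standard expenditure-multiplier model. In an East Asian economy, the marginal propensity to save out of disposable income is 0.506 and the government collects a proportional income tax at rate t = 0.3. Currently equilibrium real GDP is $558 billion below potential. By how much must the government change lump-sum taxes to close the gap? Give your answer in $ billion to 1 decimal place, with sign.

−$739.0 billion

MPC = 1 − MPS = 1 − 0.506 = 0.494.
Spending multiplier = 1/(1 − c(1−t)) = 1/(1 − 0.494×0.7) = 1/0.6542 ≈ 1.529.
Tax multiplier = −c·k = −0.494/0.6542 ≈ −0.755. Need ΔY = +$558 billion, so ΔT = ΔY/(−c·k) = −(+$558 billion) × 0.6542 / 0.494 ≈ −$739 billion.
The government should cut lump-sum taxes by $739 billion.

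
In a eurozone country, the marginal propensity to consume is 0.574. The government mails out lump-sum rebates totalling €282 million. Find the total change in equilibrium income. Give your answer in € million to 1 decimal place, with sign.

+€380.0 million

A lump-sum tax change of −€282 million shifts disposable income by +€282 million; first-round consumption changes by −c × ΔT = −0.574 × (−€282 million) = +€161.868 million.
Expenditure multiplier = 1/(1 − MPC) = 1/(1 − 0.574) = 1/0.426 ≈ 2.347.
The tax multiplier is −c × k ≈ −1.347, so ΔY = k × (−c·ΔT) = (+€161.868 million) / 0.426 ≈ +€380 million.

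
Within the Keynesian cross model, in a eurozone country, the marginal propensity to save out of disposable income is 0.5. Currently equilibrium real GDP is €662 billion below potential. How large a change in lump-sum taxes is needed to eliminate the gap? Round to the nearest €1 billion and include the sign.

−€662 billion

MPC = 1 − MPS = 1 − 0.5 = 0.5.
Spending multiplier = 1/(1 − MPC) = 1/(1 − 0.5) = 1/0.5 = 2.
Tax multiplier = −c·k = −0.5/0.5 = −1. Need ΔY = +€662 billion, so ΔT = ΔY/(−c·k) = −(+€662 billion) × 0.5 / 0.5 = −€662 billion.
The government should cut lump-sum taxes by €662 billion.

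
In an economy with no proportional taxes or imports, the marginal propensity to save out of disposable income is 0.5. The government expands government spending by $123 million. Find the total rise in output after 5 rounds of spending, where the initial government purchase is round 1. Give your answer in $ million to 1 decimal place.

MPC = 1 − MPS = 1 − 0.5 = 0.5.
Round 1 adds ΔG = $123 million; each later round is MPC = 0.5 times the previous.
After 5 rounds: 123 + 61.5 + 30.75 + 15.375 + 7.6875 = ΔG·(1 − c^5)/(1 − c) = 123 × (1 − 0.03125)/0.5 ≈ $238.3 million.

$238.3 million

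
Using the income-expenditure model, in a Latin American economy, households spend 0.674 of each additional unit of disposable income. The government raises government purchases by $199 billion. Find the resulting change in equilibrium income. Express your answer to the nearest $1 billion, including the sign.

Expenditure multiplier = 1/(1 − MPC) = 1/(1 − 0.674) = 1/0.326 ≈ 3.067.
ΔY = k × ΔG = (+$199 billion) / 0.326 ≈ +$610 billion.

+$610 billion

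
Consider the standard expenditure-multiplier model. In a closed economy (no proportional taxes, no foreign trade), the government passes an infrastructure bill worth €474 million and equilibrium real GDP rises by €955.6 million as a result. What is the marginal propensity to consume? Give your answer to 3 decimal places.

Implied spending multiplier k = ΔY/ΔG = 955.6/474 ≈ 2.016.
Since k = 1/(1 − MPC), MPC = 1 − 1/k = 1 − ΔG/ΔY = 1 − 474/955.6 ≈ 0.504.

0.504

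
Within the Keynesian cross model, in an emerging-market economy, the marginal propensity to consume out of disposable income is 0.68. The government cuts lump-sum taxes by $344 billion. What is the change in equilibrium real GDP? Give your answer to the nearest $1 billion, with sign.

+$731 billion

A lump-sum tax change of −$344 billion shifts disposable income by +$344 billion; first-round consumption changes by −c × ΔT = −0.68 × (−$344 billion) = +$233.92 billion.
Expenditure multiplier = 1/(1 − MPC) = 1/(1 − 0.68) = 1/0.32 = 3.125.
The tax multiplier is −c × k = −2.125, so ΔY = k × (−c·ΔT) = (+$233.92 billion) / 0.32 = +$731 billion.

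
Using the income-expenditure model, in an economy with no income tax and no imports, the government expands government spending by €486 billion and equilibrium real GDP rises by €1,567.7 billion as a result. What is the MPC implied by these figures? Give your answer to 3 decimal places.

Implied spending multiplier k = ΔY/ΔG = 1,567.7/486 ≈ 3.2257.
Since k = 1/(1 − MPC), MPC = 1 − 1/k = 1 − ΔG/ΔY = 1 − 486/1,567.7 ≈ 0.690.

0.690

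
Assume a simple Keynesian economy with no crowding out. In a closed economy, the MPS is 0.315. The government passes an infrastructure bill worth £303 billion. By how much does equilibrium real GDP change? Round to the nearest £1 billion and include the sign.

+£962 billion

MPC = 1 − MPS = 1 − 0.315 = 0.685.
Expenditure multiplier = 1/(1 − MPC) = 1/(1 − 0.685) = 1/0.315 ≈ 3.175.
ΔY = k × ΔG = (+£303 billion) / 0.315 ≈ +£962 billion.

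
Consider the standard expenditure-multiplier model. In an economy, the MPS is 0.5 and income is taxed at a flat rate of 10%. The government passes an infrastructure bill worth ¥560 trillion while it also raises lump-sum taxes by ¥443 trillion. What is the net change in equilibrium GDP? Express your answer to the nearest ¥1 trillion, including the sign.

+¥615 trillion

MPC = 1 − MPS = 1 − 0.5 = 0.5.
Expenditure multiplier = 1/(1 − c(1−t)) = 1/(1 − 0.5×0.9) = 1/0.55 ≈ 1.818.
ΔG contributes k·ΔG = (+¥560 trillion) / 0.55 ≈ +¥1,018.2 trillion.
ΔT of +¥443 trillion changes first-round spending by −c·ΔT = −¥221.5 trillion, contributing k·(−c·ΔT) = (−¥221.5 trillion) / 0.55 ≈ −¥402.7 trillion.
Net ΔY = k(ΔG − c·ΔT) = (+¥338.5 trillion) / 0.55 ≈ +¥615 trillion.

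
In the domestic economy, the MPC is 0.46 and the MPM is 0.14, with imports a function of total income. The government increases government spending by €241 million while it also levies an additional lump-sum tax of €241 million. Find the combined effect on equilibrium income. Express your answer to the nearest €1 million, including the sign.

Expenditure multiplier = 1/(1 − c + m) = 1/(1 − 0.46 + 0.14) = 1/0.68 ≈ 1.471.
ΔG contributes k·ΔG = (+€241 million) / 0.68 ≈ +€354.4 million.
ΔT of +€241 million changes first-round spending by −c·ΔT = −€110.86 million, contributing k·(−c·ΔT) = (−€110.86 million) / 0.68 ≈ −€163 million.
Net ΔY = k(ΔG − c·ΔT) = (+€130.14 million) / 0.68 ≈ +€191 million.

+€191 million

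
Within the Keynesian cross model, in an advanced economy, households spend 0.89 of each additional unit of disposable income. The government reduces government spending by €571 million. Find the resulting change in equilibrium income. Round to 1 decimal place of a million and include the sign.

Expenditure multiplier = 1/(1 − MPC) = 1/(1 − 0.89) = 1/0.11 ≈ 9.091.
ΔY = k × ΔG = (−€571 million) / 0.11 ≈ −€5,190.9 million.

−€5,190.9 million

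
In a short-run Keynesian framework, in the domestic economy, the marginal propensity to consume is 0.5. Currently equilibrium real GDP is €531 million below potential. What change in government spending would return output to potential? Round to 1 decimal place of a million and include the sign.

Spending multiplier = 1/(1 − MPC) = 1/(1 − 0.5) = 1/0.5 = 2.
Need ΔY = +€531 million, so ΔG = ΔY/k = (+€531 million) × 0.5 = +€265.5 million.
The government should increase government spending by €265.5 million.

+€265.5 million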